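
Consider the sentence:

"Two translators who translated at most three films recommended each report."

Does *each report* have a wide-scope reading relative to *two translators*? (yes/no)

The RC *who translated at most three films* is an island, but *each report* is not inside it — it is the matrix object, a clausemate of *two translators*.
Ordinary QR to a clause-peripheral position gives the wide-scope LF for the lower DP.

Yes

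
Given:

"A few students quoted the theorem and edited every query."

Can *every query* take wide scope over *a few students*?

The DP *every query* is contained in one conjunct of the coordinate structure (*edited every query*).
Asymmetric QR out of one conjunct violates the Coordinate Structure Constraint.
So *every query* cannot raise high enough to outscope *a few students*; only the surface ordering *a few students* > *every query* is available.

No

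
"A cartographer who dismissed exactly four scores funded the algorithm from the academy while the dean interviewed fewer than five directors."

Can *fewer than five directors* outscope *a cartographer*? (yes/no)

*fewer than five directors* is embedded in the adjunct clause *while the dean interviewed fewer than five directors*.
Adjuncts are opaque for quantifier raising; a quantifier in an adjunct stays inside it.
So *fewer than five directors* cannot raise to a position above *a cartographer*.
(Only the surface reading survives: one fixed cartographer with respect to all the relevant directors.)

No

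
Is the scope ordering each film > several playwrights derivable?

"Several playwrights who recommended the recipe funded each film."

Yes

The RC *who recommended the recipe* is an island, but *each film* is not inside it — it is the matrix object, a clausemate of *several playwrights*.
Nothing blocks QR of the lower DP to a position above the higher one, so inverse scope is available.
Both orderings are possible: *several playwrights* > *each film* and *each film* > *several playwrights*.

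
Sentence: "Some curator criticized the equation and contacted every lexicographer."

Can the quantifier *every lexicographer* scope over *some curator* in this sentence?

No

The DP *every lexicographer* is contained in one conjunct of the coordinate structure (*contacted every lexicographer*).
The Coordinate Structure Constraint blocks movement (including QR) out of a single conjunct.
*every lexicographer* is confined to the island and cannot take scope over *some curator*.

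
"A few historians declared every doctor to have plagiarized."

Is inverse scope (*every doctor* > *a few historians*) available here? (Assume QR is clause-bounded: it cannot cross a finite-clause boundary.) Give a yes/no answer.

*every doctor* is the subject of an ECM infinitive — the infinitival complement of an ECM verb is not a scope island, so *every doctor* can raise into the matrix clause.
Clause-internal QR can adjoin the lower DP above the subject, yielding the inverse reading.

Yes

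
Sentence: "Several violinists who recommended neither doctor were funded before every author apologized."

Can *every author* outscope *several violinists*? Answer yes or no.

No

The DP *every author* is contained in the adjunct clause *before every author apologized*.
Since the clause is an adjunct (not a complement), the Adjunct Condition blocks QR across its edge.
*every author* is confined to the island and cannot take scope over *several violinists*.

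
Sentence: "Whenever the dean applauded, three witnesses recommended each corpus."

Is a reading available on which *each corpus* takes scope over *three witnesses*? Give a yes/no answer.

Yes

The adjunct island is irrelevant here — *each corpus* and *three witnesses* are both in the matrix clause.
With no island boundary between them, the object can take inverse scope over the subject via ordinary QR within the clause.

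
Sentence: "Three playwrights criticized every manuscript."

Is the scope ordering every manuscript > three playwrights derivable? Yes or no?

Yes

*three playwrights* and *every manuscript* are co-arguments of the matrix verb, with nothing but a clause-internal boundary between them.
Since no island is crossed, the inverse ordering is licensed alongside surface scope.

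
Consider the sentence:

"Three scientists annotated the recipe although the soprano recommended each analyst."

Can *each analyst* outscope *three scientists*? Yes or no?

The DP *each analyst* is contained in the adjunct clause *although the soprano recommended each analyst*.
Adverbial clauses are not L-marked, so they are barriers for QR — the quantifier cannot escape the adjunct.
Hence only narrow scope for *each analyst* (under *three scientists*) survives.

No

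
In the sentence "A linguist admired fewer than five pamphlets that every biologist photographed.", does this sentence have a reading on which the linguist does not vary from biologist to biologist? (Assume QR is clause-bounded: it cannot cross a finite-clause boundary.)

The described interpretation is the *a linguist* > *every biologist* scoping.
Surface scope (*a linguist* > *every biologist*) is always derivable; islands only block QR, not in-situ interpretation.

Yes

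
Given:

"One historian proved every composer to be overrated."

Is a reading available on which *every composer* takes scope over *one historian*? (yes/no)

*every composer* is the subject of an ECM infinitive — the infinitival complement of an ECM verb is not a scope island, so *every composer* can raise into the matrix clause.
QR within a single clause is free, so the lower quantifier may take scope over the higher one.
The sentence is scopally ambiguous between *one historian* > *every composer* and *every composer* > *one historian*.

Yes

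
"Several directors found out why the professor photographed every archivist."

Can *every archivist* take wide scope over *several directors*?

No

*every archivist* is embedded in the embedded question *why the professor photographed every archivist*.
Embedded questions are wh-islands: a quantifier inside an indirect question cannot QR into the matrix clause.
The inverse ordering *every archivist* > *several directors* is therefore underivable.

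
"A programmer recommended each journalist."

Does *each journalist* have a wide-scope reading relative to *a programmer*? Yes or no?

*each journalist* is the matrix object and *a programmer* the matrix subject; the two are clausemates.
QR within a single clause is free, so the lower quantifier may take scope over the higher one.
So *each journalist* > *a programmer* is among the available readings.

Yes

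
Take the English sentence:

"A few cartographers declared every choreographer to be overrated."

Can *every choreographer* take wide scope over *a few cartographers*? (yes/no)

Yes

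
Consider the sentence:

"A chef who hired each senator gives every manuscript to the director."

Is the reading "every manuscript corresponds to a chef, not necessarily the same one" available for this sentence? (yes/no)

The described interpretation is the *every manuscript* > *a chef* scoping.
*every manuscript* is a matrix argument; only *a chef* is modified by the relative clause *who hired each senator*, so the RC island is irrelevant to the target quantifier.
Ordinary QR to a clause-peripheral position gives the wide-scope LF for the lower DP.
The sentence is scopally ambiguous between *a chef* > *every manuscript* and *every manuscript* > *a chef*.

Yes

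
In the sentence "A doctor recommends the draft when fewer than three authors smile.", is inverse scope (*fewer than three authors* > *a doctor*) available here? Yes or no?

*fewer than three authors* is embedded in the adjunct clause *when fewer than three authors smile*.
Adjunct clauses are scope islands: a quantifier inside an adjunct cannot raise into the matrix clause.
So *fewer than three authors* cannot raise to a position above *a doctor*.
(Only the surface reading survives: one fixed doctor with respect to all the relevant authors.)

No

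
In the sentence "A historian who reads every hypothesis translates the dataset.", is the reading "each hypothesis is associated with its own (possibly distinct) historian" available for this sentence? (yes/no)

This is the *every hypothesis* > *a historian* reading.
*every hypothesis* sits inside the relative clause *who reads every hypothesis*.
Relative clauses are scope islands: a quantifier cannot QR out of a relative clause to take scope in the matrix clause.
*every hypothesis* > *a historian* would require crossing that boundary, which is illicit.
(Only the surface reading survives: one fixed historian with respect to all the relevant hypotheses.)

No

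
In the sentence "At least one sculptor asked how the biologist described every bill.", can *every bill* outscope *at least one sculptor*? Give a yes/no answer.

No

*every bill* is embedded in the embedded question *how the biologist described every bill*.
An indirect question is a wh-island; the filled [Spec,CP] blocks QR across the CP edge.
The inverse ordering *every bill* > *at least one sculptor* is therefore underivable.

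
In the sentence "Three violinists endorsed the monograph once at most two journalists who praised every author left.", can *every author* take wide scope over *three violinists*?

Structurally, *every author* is inside the relative clause *who praised every author*, which is itself inside the adjunct *once at most two journalists who praised every author left*.
Nested islands: the RC island is itself inside an adjunct island, so wide scope is doubly excluded.
*every author* is confined to the island and cannot take scope over *three violinists*.

No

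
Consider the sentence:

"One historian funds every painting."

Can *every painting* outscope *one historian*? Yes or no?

Yes

*one historian* and *every painting* are co-arguments of the matrix verb, with nothing but a clause-internal boundary between them.
With no island boundary between them, the object can take inverse scope over the subject via ordinary QR within the clause.
Both orderings are possible: *one historian* > *every painting* and *every painting* > *one historian*.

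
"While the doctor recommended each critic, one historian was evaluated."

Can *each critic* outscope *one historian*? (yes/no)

No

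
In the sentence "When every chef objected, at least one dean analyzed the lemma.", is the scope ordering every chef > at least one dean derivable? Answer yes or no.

No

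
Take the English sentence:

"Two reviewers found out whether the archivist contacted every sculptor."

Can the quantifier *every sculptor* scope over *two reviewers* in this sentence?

The target quantifier *every sculptor* is part of the embedded question *whether the archivist contacted every sculptor*.
Embedded questions are wh-islands: a quantifier inside an indirect question cannot QR into the matrix clause.
So the wide-scope reading for *every sculptor* is blocked.

No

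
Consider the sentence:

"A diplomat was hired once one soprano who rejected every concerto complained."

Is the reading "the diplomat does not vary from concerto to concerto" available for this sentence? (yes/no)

Yes

The paraphrase describes the scope ordering *a diplomat* > *every concerto*.
Surface scope (*a diplomat* > *every concerto*) is always derivable; islands only block QR, not in-situ interpretation.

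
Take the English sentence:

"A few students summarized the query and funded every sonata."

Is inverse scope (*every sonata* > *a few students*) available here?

No

*every sonata* is embedded in one conjunct of the coordinate structure (*funded every sonata*).
QR out of a conjunct would have to apply non-ATB, which the CSC forbids.
Hence only narrow scope for *every sonata* (under *a few students*) survives.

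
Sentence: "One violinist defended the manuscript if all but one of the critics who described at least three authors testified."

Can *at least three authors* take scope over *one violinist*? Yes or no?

No

The target quantifier *at least three authors* is part of the relative clause *who described at least three authors*, which is itself inside the adjunct *if all but one of the critics who described at least three authors testified*.
Even if one barrier were somehow void, the other would still block QR.
The inverse ordering *at least three authors* > *one violinist* is therefore underivable.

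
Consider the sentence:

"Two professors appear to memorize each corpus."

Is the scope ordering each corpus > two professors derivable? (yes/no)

Yes

*each corpus* is the object of the infinitival complement of a raising predicate; raising infinitives are transparent for QR, so the two DPs are in effect clausemates.
Clause-internal QR can adjoin the lower DP above the subject, yielding the inverse reading.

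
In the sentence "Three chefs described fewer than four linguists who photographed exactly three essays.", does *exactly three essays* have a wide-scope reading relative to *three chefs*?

No

The DP *exactly three essays* is contained in the relative clause *who photographed exactly three essays* modifying *fewer than four linguists*.
QR out of a relative clause is ruled out by the relative-clause island constraint.
There is no licit LF on which *exactly three essays* c-commands *three chefs*.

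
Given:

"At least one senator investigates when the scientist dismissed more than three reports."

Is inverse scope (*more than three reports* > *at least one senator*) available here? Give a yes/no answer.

No

*more than three reports* is embedded in the embedded question *when the scientist dismissed more than three reports*.
Embedded questions are wh-islands: a quantifier inside an indirect question cannot QR into the matrix clause.
So *more than three reports* cannot raise to a position above *at least one senator*.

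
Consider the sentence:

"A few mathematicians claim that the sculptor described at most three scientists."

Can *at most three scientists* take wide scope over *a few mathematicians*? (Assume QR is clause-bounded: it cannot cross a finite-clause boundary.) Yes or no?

The target quantifier *at most three scientists* is part of the finite complement clause *that the sculptor described at most three scientists*.
With QR restricted to its own tensed clause, the embedded quantifier cannot reach a matrix scope position.
So *at most three scientists* cannot raise high enough to outscope *a few mathematicians*; only the surface ordering *a few mathematicians* > *at most three scientists* is available.

No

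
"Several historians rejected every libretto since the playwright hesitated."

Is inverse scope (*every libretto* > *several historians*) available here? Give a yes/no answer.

Yes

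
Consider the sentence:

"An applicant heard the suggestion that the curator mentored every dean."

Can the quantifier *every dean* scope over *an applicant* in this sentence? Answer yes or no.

The target quantifier *every dean* is part of the complex NP *the suggestion that the curator mentored every dean*.
Noun-complement clauses are scope islands (the Complex NP Constraint): a quantifier inside one cannot scope into the matrix.
*every dean* is confined to the island and cannot take scope over *an applicant*.

No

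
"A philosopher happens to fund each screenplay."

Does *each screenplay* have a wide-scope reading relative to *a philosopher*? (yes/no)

Yes

*each screenplay* is the object of the infinitival complement of a raising predicate; raising infinitives are transparent for QR, so the two DPs are in effect clausemates.
No island intervenes, so both surface and inverse scope are derivable.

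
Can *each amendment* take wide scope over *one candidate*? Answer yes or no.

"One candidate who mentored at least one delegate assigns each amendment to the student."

The relative clause *who mentored at least one delegate* modifies *one candidate*, but *each amendment* is not inside that relative clause — it is an argument of the matrix verb.
No island intervenes, so both surface and inverse scope are derivable.

Yes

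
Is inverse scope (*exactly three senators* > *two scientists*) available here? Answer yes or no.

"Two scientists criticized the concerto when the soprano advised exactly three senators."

No

The target quantifier *exactly three senators* is part of the adjunct clause *when the soprano advised exactly three senators*.
The adjunct-island constraint bars QR out of an adverbial clause.
*exactly three senators* is confined to the island and cannot take scope over *two scientists*.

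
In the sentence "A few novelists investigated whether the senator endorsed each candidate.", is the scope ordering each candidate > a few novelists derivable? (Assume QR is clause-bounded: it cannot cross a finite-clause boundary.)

No

*each candidate* sits inside the embedded question *whether the senator endorsed each candidate*.
The wh-island constraint blocks QR out of an embedded interrogative.
So the wide-scope reading for *each candidate* is blocked.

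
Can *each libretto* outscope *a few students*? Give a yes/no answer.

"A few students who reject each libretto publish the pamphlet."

No

The DP *each libretto* is contained in the relative clause *who reject each libretto*.
QR out of a relative clause is ruled out by the relative-clause island constraint.
So *each libretto* cannot raise high enough to outscope *a few students*; only the surface ordering *a few students* > *each libretto* is available.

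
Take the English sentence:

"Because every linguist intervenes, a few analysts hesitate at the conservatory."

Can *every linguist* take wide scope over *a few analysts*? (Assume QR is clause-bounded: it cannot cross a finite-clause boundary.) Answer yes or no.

The target quantifier *every linguist* is part of the adjunct clause *because every linguist intervenes*.
Adverbial clauses are not L-marked, so they are barriers for QR — the quantifier cannot escape the adjunct.
So *every linguist* cannot raise to a position above *a few analysts*.

No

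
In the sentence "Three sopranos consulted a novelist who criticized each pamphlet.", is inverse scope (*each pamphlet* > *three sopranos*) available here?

No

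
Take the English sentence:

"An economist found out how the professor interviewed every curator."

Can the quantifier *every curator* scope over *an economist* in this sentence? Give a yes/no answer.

The DP *every curator* is contained in the embedded question *how the professor interviewed every curator*.
Embedded wh-clauses are opaque for QR, so the quantifier stays inside the question.
So the wide-scope reading for *every curator* is blocked.

No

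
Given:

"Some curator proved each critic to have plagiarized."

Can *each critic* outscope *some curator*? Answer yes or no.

Yes

ECM infinitives lack a CP barrier, so *each critic* can QR over the matrix subject *some curator*.
Nothing blocks QR of the lower DP to a position above the higher one, so inverse scope is available.
So *each critic* > *some curator* is among the available readings.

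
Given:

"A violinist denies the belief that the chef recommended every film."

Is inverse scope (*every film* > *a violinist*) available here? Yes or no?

*every film* is embedded in the complex NP *the belief that the chef recommended every film*.
A that-clause complement to a noun is an island; QR cannot cross the NP boundary.
So *every film* cannot raise to a position above *a violinist*.
(Only the surface reading survives: one fixed violinist with respect to all the relevant films.)

No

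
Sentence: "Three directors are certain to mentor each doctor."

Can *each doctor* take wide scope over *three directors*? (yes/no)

Yes

*each doctor* is the object of the infinitival complement of a raising predicate; raising infinitives are transparent for QR, so the two DPs are in effect clausemates.
No island intervenes, so both surface and inverse scope are derivable.
Both orderings are possible: *three directors* > *each doctor* and *each doctor* > *three directors*.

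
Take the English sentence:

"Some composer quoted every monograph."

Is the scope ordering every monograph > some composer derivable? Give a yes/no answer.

Yes

Both DPs are arguments of the same predicate; there is no clause or island boundary between them.
Clause-internal QR can adjoin the lower DP above the subject, yielding the inverse reading.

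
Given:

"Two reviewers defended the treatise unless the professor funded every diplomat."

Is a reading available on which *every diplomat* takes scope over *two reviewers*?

The DP *every diplomat* is contained in the adjunct clause *unless the professor funded every diplomat*.
Since the clause is an adjunct (not a complement), the Adjunct Condition blocks QR across its edge.
So *every diplomat* cannot raise high enough to outscope *two reviewers*; only the surface ordering *two reviewers* > *every diplomat* is available.

No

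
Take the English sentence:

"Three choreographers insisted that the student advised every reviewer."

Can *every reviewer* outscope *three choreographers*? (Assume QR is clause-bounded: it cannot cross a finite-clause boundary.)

No

Structurally, *every reviewer* is inside the finite complement clause *that the student advised every reviewer*.
QR is clause-bounded, so the finite complement is a scope island for the embedded quantifier.
So *every reviewer* cannot raise high enough to outscope *three choreographers*; only the surface ordering *three choreographers* > *every reviewer* is available.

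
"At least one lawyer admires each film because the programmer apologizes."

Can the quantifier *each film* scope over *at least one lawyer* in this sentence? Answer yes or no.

Yes

Although there is an adjunct clause, *each film* is in the main clause, not inside the adjunct.
Since no island is crossed, the inverse ordering is licensed alongside surface scope.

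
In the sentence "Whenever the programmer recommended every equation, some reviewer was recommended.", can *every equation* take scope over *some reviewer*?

*every equation* sits inside the adjunct clause *whenever the programmer recommended every equation*.
Scope out of an adjunct clause is unavailable: QR respects the adjunct-island constraint.
The ordering *every equation* > *some reviewer* is therefore underivable.

No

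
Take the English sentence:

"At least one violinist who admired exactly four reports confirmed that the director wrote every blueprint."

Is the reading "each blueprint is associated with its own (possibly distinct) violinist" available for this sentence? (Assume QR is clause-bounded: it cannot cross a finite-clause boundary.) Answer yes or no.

No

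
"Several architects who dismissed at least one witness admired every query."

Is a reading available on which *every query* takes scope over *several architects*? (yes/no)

Although the sentence contains a relative clause (*who dismissed at least one witness*), *every query* is outside it, in the matrix VP.
Since no island is crossed, the inverse ordering is licensed alongside surface scope.

Yes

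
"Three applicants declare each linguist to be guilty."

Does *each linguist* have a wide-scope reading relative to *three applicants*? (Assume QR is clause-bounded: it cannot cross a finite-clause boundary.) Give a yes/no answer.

Yes

ECM infinitives lack a CP barrier, so *each linguist* can QR over the matrix subject *three applicants*.
Nothing blocks QR of the lower DP to a position above the higher one, so inverse scope is available.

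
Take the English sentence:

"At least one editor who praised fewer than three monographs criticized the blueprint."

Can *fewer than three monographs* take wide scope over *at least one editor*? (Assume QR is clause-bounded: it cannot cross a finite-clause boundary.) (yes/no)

*fewer than three monographs* is embedded in the relative clause *who praised fewer than three monographs*.
QR out of a relative clause is ruled out by the relative-clause island constraint.
So *fewer than three monographs* cannot raise to a position above *at least one editor*.
(Only the surface reading survives: one fixed editor with respect to all the relevant monographs.)

No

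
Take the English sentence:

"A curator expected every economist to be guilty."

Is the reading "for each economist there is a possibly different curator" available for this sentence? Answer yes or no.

Yes

The paraphrase describes the scope ordering *every economist* > *a curator*.
This is an ECM construction: *every economist* is the infinitival subject, Case-marked by the matrix verb, and the infinitive is transparent for QR.
Ordinary QR to a clause-peripheral position gives the wide-scope LF for the lower DP.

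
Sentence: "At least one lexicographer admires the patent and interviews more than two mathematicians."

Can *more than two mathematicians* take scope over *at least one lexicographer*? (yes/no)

*more than two mathematicians* is embedded in one conjunct of the coordinate structure (*interviews more than two mathematicians*).
Asymmetric QR out of one conjunct violates the Coordinate Structure Constraint.
*more than two mathematicians* is confined to the island and cannot take scope over *at least one lexicographer*.

No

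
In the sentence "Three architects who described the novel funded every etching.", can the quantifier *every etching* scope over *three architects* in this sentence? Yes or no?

Yes

*every etching* sits in the matrix clause, not in the relative clause on *three architects*.
Since no island is crossed, the inverse ordering is licensed alongside surface scope.
So *every etching* > *three architects* is among the available readings.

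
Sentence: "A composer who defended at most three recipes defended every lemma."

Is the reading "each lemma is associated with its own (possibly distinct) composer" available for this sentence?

Yes

The described interpretation is the *every lemma* > *a composer* scoping.
*every lemma* sits in the matrix clause, not in the relative clause on *a composer*.
Nothing blocks QR of the lower DP to a position above the higher one, so inverse scope is available.
Both orderings are possible: *a composer* > *every lemma* and *every lemma* > *a composer*.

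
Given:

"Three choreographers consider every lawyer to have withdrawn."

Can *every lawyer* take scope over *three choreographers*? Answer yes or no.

*every lawyer* is the subject of an ECM infinitive — the infinitival complement of an ECM verb is not a scope island, so *every lawyer* can raise into the matrix clause.
Since no island is crossed, the inverse ordering is licensed alongside surface scope.

Yes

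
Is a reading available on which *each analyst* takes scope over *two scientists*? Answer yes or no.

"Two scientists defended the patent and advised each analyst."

No

The target quantifier *each analyst* is part of one conjunct of the coordinate structure (*advised each analyst*).
QR out of a conjunct would have to apply non-ATB, which the CSC forbids.
So *each analyst* cannot raise high enough to outscope *two scientists*; only the surface ordering *two scientists* > *each analyst* is available.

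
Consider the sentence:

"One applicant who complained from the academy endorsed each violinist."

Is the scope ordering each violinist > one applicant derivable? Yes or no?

Yes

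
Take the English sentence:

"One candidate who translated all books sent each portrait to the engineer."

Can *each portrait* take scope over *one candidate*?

Yes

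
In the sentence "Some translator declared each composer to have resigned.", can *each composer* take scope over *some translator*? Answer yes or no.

Yes

ECM infinitives lack a CP barrier, so *each composer* can QR over the matrix subject *some translator*.
Ordinary QR to a clause-peripheral position gives the wide-scope LF for the lower DP.
Both orderings are possible: *some translator* > *each composer* and *each composer* > *some translator*.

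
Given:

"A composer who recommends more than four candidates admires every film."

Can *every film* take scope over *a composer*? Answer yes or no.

Yes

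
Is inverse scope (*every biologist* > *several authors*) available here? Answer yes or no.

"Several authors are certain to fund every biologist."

Yes

*every biologist* is the object of the infinitival complement of a raising predicate; raising infinitives are transparent for QR, so the two DPs are in effect clausemates.
With no island boundary between them, the object can take inverse scope over the subject via ordinary QR within the clause.
Both orderings are possible: *several authors* > *every biologist* and *every biologist* > *several authors*.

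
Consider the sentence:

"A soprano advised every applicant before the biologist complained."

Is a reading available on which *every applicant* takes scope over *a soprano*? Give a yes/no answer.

Yes

The adjunct clause does not contain *every applicant*, which is the matrix object.
With no island boundary between them, the object can take inverse scope over the subject via ordinary QR within the clause.
So *every applicant* > *a soprano* is among the available readings.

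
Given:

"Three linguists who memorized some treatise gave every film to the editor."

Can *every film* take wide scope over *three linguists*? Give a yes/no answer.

The relative clause *who memorized some treatise* modifies *three linguists*, but *every film* is not inside that relative clause — it is an argument of the matrix verb.
QR within a single clause is free, so the lower quantifier may take scope over the higher one.

Yes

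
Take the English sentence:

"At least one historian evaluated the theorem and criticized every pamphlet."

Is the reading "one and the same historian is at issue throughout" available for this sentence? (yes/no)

Yes

The described interpretation is the *at least one historian* > *every pamphlet* scoping.
Nothing needs to raise for *at least one historian* > *every pamphlet*, so no island constraint is at stake.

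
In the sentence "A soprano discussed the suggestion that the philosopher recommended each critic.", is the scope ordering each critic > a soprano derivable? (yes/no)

Structurally, *each critic* is inside the complex NP *the suggestion that the philosopher recommended each critic*.
Since the clause is the complement of a nominal head, the CNPC blocks scope extraction.
Hence only narrow scope for *each critic* (under *a soprano*) survives.

No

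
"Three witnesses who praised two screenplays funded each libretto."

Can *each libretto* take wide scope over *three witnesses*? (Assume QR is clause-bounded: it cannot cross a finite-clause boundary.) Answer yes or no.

Yes

The relative clause *who praised two screenplays* modifies *three witnesses*, but *each libretto* is not inside that relative clause — it is an argument of the matrix verb.
Clause-internal QR can adjoin the lower DP above the subject, yielding the inverse reading.
The sentence is scopally ambiguous between *three witnesses* > *each libretto* and *each libretto* > *three witnesses*.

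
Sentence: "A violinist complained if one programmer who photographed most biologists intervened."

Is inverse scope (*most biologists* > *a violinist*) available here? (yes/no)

No

The DP *most biologists* is contained in the relative clause *who photographed most biologists*, which is itself inside the adjunct *if one programmer who photographed most biologists intervened*.
Both the relative clause and the enclosing adjunct are scope islands; QR cannot cross either.
Hence only narrow scope for *most biologists* (under *a violinist*) survives.
(Only the surface reading survives: one fixed violinist with respect to all the relevant biologists.)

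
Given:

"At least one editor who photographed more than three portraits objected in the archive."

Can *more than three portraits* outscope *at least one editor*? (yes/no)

No

*more than three portraits* occurs within the relative clause *who photographed more than three portraits*.
A relative clause is a scope island — quantifier raising cannot cross its boundary.
*more than three portraits* is confined to the island and cannot take scope over *at least one editor*.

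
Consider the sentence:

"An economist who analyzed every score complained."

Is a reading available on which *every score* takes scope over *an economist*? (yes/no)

No

*every score* sits inside the relative clause *who analyzed every score*.
Quantifiers inside a relative clause are trapped there; the RC boundary blocks QR.
So *every score* cannot raise to a position above *an economist*.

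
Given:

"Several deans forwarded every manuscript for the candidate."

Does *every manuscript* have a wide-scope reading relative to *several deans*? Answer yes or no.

Yes

*several deans* and *every manuscript* are co-arguments of the matrix verb, with nothing but a clause-internal boundary between them.
No island intervenes, so both surface and inverse scope are derivable.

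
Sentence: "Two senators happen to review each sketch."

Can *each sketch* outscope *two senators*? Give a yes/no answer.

*each sketch* is inside a raising infinitive, which is transparent to QR (no CP barrier), so it behaves as a matrix argument.
Ordinary QR to a clause-peripheral position gives the wide-scope LF for the lower DP.
The sentence is scopally ambiguous between *two senators* > *each sketch* and *each sketch* > *two senators*.

Yes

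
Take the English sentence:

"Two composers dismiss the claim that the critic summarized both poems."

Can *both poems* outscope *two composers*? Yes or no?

No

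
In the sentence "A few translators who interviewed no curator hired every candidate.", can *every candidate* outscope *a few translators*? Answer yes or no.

*every candidate* is a matrix argument; only *a few translators* is modified by the relative clause *who interviewed no curator*, so the RC island is irrelevant to the target quantifier.
Since no island is crossed, the inverse ordering is licensed alongside surface scope.

Yes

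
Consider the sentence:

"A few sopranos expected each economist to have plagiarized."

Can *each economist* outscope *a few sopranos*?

Yes

ECM infinitives lack a CP barrier, so *each economist* can QR over the matrix subject *a few sopranos*.
Nothing blocks QR of the lower DP to a position above the higher one, so inverse scope is available.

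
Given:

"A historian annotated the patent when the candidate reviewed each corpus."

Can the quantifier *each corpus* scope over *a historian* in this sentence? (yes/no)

*each corpus* occurs within the adjunct clause *when the candidate reviewed each corpus*.
Adjuncts are opaque for quantifier raising; a quantifier in an adjunct stays inside it.
There is no licit LF on which *each corpus* c-commands *a historian*.
(Only the surface reading survives: one fixed historian with respect to all the relevant corpora.)

No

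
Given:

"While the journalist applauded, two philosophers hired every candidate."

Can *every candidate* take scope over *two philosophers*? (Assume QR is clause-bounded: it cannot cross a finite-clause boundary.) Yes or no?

The adjunct island is irrelevant here — *every candidate* and *two philosophers* are both in the matrix clause.
No island intervenes, so both surface and inverse scope are derivable.
So *every candidate* > *two philosophers* is among the available readings.

Yes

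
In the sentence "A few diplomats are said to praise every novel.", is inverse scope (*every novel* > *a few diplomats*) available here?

The matrix predicate is a raising verb, whose infinitival complement is not a scope island — *every novel* can QR into the matrix clause.
Nothing blocks QR of the lower DP to a position above the higher one, so inverse scope is available.
The sentence is scopally ambiguous between *a few diplomats* > *every novel* and *every novel* > *a few diplomats*.

Yes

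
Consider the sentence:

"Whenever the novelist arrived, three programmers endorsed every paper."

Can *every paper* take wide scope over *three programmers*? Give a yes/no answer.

Although there is an adjunct clause, *every paper* is in the main clause, not inside the adjunct.
With no island boundary between them, the object can take inverse scope over the subject via ordinary QR within the clause.

Yes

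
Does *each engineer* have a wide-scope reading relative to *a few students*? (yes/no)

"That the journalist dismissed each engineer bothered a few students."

*each engineer* is embedded in the sentential subject *that the journalist dismissed each engineer*.
The Sentential Subject Constraint rules out raising the quantifier out of the that-clause subject.
The ordering *each engineer* > *a few students* is therefore underivable.

No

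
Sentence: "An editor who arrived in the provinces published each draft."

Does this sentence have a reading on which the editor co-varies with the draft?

Yes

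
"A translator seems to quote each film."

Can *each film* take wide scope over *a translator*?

Yes

Raising constructions are monoclausal for scope purposes; *each film* is not separated from *a translator* by any island.
With no island boundary between them, the object can take inverse scope over the subject via ordinary QR within the clause.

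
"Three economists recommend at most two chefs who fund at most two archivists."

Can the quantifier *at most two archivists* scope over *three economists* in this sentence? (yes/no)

No

*at most two archivists* occurs within the relative clause *who fund at most two archivists* modifying *at most two chefs*.
Relative clauses block scope extraction: QR cannot target a position outside the modified NP.
There is no licit LF on which *at most two archivists* c-commands *three economists*.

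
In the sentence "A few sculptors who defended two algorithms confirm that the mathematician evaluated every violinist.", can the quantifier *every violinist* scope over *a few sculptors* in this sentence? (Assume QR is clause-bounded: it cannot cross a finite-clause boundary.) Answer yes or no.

*every violinist* is embedded in the finite complement clause *that the mathematician evaluated every violinist*.
Under clause-bounded QR, a quantifier in an embedded finite clause cannot raise into the matrix clause.
*every violinist* > *a few sculptors* would require crossing that boundary, which is illicit.

No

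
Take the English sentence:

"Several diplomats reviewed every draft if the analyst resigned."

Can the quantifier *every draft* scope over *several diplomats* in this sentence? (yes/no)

The adjunct clause does not contain *every draft*, which is the matrix object.
Since no island is crossed, the inverse ordering is licensed alongside surface scope.

Yes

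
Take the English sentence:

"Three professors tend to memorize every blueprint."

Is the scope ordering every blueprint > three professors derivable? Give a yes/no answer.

Yes

Raising constructions are monoclausal for scope purposes; *every blueprint* is not separated from *three professors* by any island.
QR within a single clause is free, so the lower quantifier may take scope over the higher one.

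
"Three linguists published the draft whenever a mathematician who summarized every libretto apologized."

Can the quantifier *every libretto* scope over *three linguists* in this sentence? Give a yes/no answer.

*every libretto* occurs within the relative clause *who summarized every libretto*, which is itself inside the adjunct *whenever a mathematician who summarized every libretto apologized*.
Two island boundaries intervene — the relative clause and the adjunct. Either alone would block QR.
The inverse ordering *every libretto* > *three linguists* is therefore underivable.

No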